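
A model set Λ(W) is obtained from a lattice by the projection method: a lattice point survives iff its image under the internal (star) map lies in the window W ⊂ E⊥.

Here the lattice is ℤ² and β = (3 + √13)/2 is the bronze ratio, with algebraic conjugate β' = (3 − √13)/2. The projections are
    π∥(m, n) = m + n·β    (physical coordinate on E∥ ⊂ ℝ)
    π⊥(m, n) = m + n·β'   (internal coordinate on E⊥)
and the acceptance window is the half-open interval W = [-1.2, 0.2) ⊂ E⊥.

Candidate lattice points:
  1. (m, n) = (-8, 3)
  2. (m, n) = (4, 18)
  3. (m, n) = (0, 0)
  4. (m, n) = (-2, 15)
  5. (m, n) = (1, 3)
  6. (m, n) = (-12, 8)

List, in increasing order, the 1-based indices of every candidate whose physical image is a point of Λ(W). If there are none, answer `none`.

Numerically β ≈ 3.30278 and β' = −1/β ≈ -0.30278.
#1 (-8,3): internal coord -8 + (3)·β' = -8.90833; -8.90833 ∉ [-1.2, 0.2) → out
#2 (4,18): internal coord 4 + (18)·β' = -1.44996; -1.44996 ∉ [-1.2, 0.2) → out
#3 (0,0): internal coord 0 + (0)·β' = +0.00000; +0.00000 ∈ [-1.2, 0.2) → IN Λ
#4 (-2,15): internal coord -2 + (15)·β' = -6.54163; -6.54163 ∉ [-1.2, 0.2) → out
#5 (1,3): internal coord 1 + (3)·β' = +0.09167; +0.09167 ∈ [-1.2, 0.2) → IN Λ
#6 (-12,8): internal coord -12 + (8)·β' = -14.42221; -14.42221 ∉ [-1.2, 0.2) → out

3, 5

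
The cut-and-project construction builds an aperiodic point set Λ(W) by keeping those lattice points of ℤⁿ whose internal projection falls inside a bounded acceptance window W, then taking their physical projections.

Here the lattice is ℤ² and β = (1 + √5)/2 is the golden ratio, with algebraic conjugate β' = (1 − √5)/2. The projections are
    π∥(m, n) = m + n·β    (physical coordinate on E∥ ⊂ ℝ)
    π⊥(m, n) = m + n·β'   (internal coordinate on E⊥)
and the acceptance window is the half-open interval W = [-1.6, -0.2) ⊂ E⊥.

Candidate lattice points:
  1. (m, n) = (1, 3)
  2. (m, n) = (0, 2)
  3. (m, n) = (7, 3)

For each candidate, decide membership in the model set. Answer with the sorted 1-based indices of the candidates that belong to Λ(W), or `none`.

Compute β' = (1−√5)/2 = -0.618034, so π⊥(m,n) = m -0.618034·n.
[1] lift (1,3): star map gives -0.854102; window check -1.6 ≤ -0.854102 < -0.2 is true → IN Λ
[2] lift (0,2): star map gives -1.236068; window check -1.6 ≤ -1.236068 < -0.2 is true → IN Λ
[3] lift (7,3): star map gives 5.145898; window check -1.6 ≤ 5.145898 < -0.2 is false → out

1, 2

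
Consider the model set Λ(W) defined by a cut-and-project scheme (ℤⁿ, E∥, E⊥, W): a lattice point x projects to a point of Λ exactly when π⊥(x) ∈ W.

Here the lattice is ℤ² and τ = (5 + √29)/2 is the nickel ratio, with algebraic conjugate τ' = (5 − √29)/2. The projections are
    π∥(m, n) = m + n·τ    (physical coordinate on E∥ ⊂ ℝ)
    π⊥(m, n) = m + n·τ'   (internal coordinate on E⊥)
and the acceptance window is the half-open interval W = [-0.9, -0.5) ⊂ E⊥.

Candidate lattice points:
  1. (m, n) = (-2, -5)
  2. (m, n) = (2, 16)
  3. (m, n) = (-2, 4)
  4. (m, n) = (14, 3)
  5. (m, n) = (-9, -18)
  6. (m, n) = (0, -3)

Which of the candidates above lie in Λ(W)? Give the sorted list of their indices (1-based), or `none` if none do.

Numerically τ ≈ 5.19258 and τ' = −1/τ ≈ -0.19258.
#1 (-2,-5): internal coord -2 + (-5)·τ' = -1.03709; -1.03709 ∉ [-0.9, -0.5) → out
#2 (2,16): internal coord 2 + (16)·τ' = -1.08132; -1.08132 ∉ [-0.9, -0.5) → out
#3 (-2,4): internal coord -2 + (4)·τ' = -2.77033; -2.77033 ∉ [-0.9, -0.5) → out
#4 (14,3): internal coord 14 + (3)·τ' = +13.42225; +13.42225 ∉ [-0.9, -0.5) → out
#5 (-9,-18): internal coord -9 + (-18)·τ' = -5.53352; -5.53352 ∉ [-0.9, -0.5) → out
#6 (0,-3): internal coord 0 + (-3)·τ' = +0.57775; +0.57775 ∉ [-0.9, -0.5) → out

none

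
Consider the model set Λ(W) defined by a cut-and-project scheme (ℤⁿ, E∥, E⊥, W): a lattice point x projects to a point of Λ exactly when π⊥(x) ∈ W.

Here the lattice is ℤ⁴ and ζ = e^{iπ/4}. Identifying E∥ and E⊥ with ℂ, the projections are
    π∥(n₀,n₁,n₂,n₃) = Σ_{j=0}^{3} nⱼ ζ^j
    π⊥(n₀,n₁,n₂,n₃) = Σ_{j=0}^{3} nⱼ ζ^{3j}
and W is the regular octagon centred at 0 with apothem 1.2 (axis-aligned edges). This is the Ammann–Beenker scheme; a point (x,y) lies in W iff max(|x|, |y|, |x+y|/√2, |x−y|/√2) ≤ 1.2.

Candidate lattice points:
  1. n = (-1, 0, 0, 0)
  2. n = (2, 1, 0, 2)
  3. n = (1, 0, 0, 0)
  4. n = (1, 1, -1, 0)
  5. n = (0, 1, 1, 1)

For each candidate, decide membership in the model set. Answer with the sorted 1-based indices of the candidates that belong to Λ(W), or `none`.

1, 3, 5

With ζ = e^{iπ/4} the internal vectors are ζ^0,ζ^3,ζ^6,ζ^9.
candidate 1: n = (-1, 0, 0, 0) → π⊥ ≈ (-1.00000, +0.00000); max(|x|,|y|,|x±y|/√2) = 1.00000 ≤ 1.2 ⇒ ∈ W
candidate 2: n = (2, 1, 0, 2) → π⊥ ≈ (+2.70711, +2.12132); max(|x|,|y|,|x±y|/√2) = 3.41421 > 1.2 ⇒ ∉ W
candidate 3: n = (1, 0, 0, 0) → π⊥ ≈ (+1.00000, +0.00000); max(|x|,|y|,|x±y|/√2) = 1.00000 ≤ 1.2 ⇒ ∈ W
candidate 4: n = (1, 1, -1, 0) → π⊥ ≈ (+0.29289, +1.70711); max(|x|,|y|,|x±y|/√2) = 1.70711 > 1.2 ⇒ ∉ W
candidate 5: n = (0, 1, 1, 1) → π⊥ ≈ (+0.00000, +0.41421); max(|x|,|y|,|x±y|/√2) = 0.41421 ≤ 1.2 ⇒ ∈ W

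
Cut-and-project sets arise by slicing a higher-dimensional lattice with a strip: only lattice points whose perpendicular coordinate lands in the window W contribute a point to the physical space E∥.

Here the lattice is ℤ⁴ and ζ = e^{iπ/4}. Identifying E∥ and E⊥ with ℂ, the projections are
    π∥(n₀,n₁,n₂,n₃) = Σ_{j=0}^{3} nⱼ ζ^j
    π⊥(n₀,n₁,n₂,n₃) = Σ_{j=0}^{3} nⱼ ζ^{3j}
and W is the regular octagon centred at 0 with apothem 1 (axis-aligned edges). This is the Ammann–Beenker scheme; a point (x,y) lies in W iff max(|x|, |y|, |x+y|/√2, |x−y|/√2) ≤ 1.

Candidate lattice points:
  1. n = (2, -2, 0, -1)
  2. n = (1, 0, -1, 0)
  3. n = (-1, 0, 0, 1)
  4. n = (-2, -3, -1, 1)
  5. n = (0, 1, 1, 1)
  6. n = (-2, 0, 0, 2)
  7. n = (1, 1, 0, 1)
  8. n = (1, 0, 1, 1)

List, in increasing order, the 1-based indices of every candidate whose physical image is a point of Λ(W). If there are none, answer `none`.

3, 4, 5

With ζ = e^{iπ/4} the internal vectors are ζ^0,ζ^3,ζ^6,ζ^9.
#1 (2, -2, 0, -1): internal (2.707107, -2.121320); octagon support 3.414214 vs apothem 1 → ∉ W
#2 (1, 0, -1, 0): internal (1.000000, 1.000000); octagon support 1.414214 vs apothem 1 → ∉ W
#3 (-1, 0, 0, 1): internal (-0.292893, 0.707107); octagon support 0.707107 vs apothem 1 → ∈ W
#4 (-2, -3, -1, 1): internal (0.828427, -0.414214); octagon support 0.878680 vs apothem 1 → ∈ W
#5 (0, 1, 1, 1): internal (0.000000, 0.414214); octagon support 0.414214 vs apothem 1 → ∈ W
#6 (-2, 0, 0, 2): internal (-0.585786, 1.414214); octagon support 1.414214 vs apothem 1 → ∉ W
#7 (1, 1, 0, 1): internal (1.000000, 1.414214); octagon support 1.707107 vs apothem 1 → ∉ W
#8 (1, 0, 1, 1): internal (1.707107, -0.292893); octagon support 1.707107 vs apothem 1 → ∉ W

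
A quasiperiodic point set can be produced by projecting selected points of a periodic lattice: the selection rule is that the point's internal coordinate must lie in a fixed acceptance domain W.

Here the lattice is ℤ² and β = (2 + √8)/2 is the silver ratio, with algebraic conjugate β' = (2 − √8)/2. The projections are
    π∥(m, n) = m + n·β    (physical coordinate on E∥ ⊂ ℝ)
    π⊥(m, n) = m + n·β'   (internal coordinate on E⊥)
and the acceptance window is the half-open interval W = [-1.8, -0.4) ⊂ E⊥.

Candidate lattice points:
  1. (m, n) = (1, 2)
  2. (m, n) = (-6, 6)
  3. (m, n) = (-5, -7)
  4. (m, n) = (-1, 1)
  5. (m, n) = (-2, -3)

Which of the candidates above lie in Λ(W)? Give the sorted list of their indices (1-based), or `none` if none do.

4, 5

Compute β' = (2−√8)/2 = -0.414214, so π⊥(m,n) = m -0.414214·n.
candidate 1: (m,n)=(1,2) → π∥ = 1+2·β ≈ 5.828427, π⊥ = 1+2·β' ≈ 0.171573 ∉ [-1.8, -0.4) ⇒ out
candidate 2: (m,n)=(-6,6) → π∥ = -6+6·β ≈ 8.485281, π⊥ = -6+6·β' ≈ -8.485281 ∉ [-1.8, -0.4) ⇒ out
candidate 3: (m,n)=(-5,-7) → π∥ = -5-7·β ≈ -21.899495, π⊥ = -5-7·β' ≈ -2.100505 ∉ [-1.8, -0.4) ⇒ out
candidate 4: (m,n)=(-1,1) → π∥ = -1+1·β ≈ 1.414214, π⊥ = -1+1·β' ≈ -1.414214 ∈ [-1.8, -0.4) ⇒ IN Λ
candidate 5: (m,n)=(-2,-3) → π∥ = -2-3·β ≈ -9.242641, π⊥ = -2-3·β' ≈ -0.757359 ∈ [-1.8, -0.4) ⇒ IN Λ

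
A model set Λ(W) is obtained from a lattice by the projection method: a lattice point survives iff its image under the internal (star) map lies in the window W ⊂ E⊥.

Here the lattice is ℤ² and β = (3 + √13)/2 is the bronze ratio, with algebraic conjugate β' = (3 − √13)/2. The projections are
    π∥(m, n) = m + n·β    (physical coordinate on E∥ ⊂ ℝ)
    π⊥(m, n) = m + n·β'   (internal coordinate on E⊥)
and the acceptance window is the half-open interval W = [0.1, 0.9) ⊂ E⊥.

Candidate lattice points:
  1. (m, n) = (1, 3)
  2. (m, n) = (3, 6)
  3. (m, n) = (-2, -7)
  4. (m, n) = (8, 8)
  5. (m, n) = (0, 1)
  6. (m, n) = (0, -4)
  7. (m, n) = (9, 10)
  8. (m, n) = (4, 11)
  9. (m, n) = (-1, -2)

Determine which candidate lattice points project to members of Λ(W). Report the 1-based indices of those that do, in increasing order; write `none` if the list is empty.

3, 8

Numerically β ≈ 3.30278 and β' = −1/β ≈ -0.30278.
candidate 1: (m,n)=(1,3) → π∥ = 1+3·β ≈ 10.90833, π⊥ = 1+3·β' ≈ 0.09167 ∉ [0.1, 0.9) ⇒ out
candidate 2: (m,n)=(3,6) → π∥ = 3+6·β ≈ 22.81665, π⊥ = 3+6·β' ≈ 1.18335 ∉ [0.1, 0.9) ⇒ out
candidate 3: (m,n)=(-2,-7) → π∥ = -2-7·β ≈ -25.11943, π⊥ = -2-7·β' ≈ 0.11943 ∈ [0.1, 0.9) ⇒ IN Λ
candidate 4: (m,n)=(8,8) → π∥ = 8+8·β ≈ 34.42221, π⊥ = 8+8·β' ≈ 5.57779 ∉ [0.1, 0.9) ⇒ out
candidate 5: (m,n)=(0,1) → π∥ = 0+1·β ≈ 3.30278, π⊥ = 0+1·β' ≈ -0.30278 ∉ [0.1, 0.9) ⇒ out
candidate 6: (m,n)=(0,-4) → π∥ = 0-4·β ≈ -13.21110, π⊥ = 0-4·β' ≈ 1.21110 ∉ [0.1, 0.9) ⇒ out
candidate 7: (m,n)=(9,10) → π∥ = 9+10·β ≈ 42.02776, π⊥ = 9+10·β' ≈ 5.97224 ∉ [0.1, 0.9) ⇒ out
candidate 8: (m,n)=(4,11) → π∥ = 4+11·β ≈ 40.33053, π⊥ = 4+11·β' ≈ 0.66947 ∈ [0.1, 0.9) ⇒ IN Λ
candidate 9: (m,n)=(-1,-2) → π∥ = -1-2·β ≈ -7.60555, π⊥ = -1-2·β' ≈ -0.39445 ∉ [0.1, 0.9) ⇒ out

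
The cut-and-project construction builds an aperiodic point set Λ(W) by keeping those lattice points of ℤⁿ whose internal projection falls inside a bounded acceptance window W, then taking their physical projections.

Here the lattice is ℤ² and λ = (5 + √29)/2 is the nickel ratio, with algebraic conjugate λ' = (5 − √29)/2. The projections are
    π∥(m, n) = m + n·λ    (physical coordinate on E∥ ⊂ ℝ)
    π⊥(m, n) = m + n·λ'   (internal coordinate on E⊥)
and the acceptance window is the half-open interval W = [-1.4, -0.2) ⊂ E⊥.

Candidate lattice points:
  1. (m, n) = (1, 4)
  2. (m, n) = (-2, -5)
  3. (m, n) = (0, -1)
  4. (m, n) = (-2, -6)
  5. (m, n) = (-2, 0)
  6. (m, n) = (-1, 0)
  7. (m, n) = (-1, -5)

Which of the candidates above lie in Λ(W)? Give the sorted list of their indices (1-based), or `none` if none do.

2, 4, 6

Numerically λ ≈ 5.1926 and λ' = −1/λ ≈ -0.1926.
candidate 1: (m,n)=(1,4) → π∥ = 1+4·λ ≈ 21.7703, π⊥ = 1+4·λ' ≈ 0.2297 ∉ [-1.4, -0.2) ⇒ out
candidate 2: (m,n)=(-2,-5) → π∥ = -2-5·λ ≈ -27.9629, π⊥ = -2-5·λ' ≈ -1.0371 ∈ [-1.4, -0.2) ⇒ IN Λ
candidate 3: (m,n)=(0,-1) → π∥ = 0-1·λ ≈ -5.1926, π⊥ = 0-1·λ' ≈ 0.1926 ∉ [-1.4, -0.2) ⇒ out
candidate 4: (m,n)=(-2,-6) → π∥ = -2-6·λ ≈ -33.1555, π⊥ = -2-6·λ' ≈ -0.8445 ∈ [-1.4, -0.2) ⇒ IN Λ
candidate 5: (m,n)=(-2,0) → π∥ = -2+0·λ ≈ -2.0000, π⊥ = -2+0·λ' ≈ -2.0000 ∉ [-1.4, -0.2) ⇒ out
candidate 6: (m,n)=(-1,0) → π∥ = -1+0·λ ≈ -1.0000, π⊥ = -1+0·λ' ≈ -1.0000 ∈ [-1.4, -0.2) ⇒ IN Λ
candidate 7: (m,n)=(-1,-5) → π∥ = -1-5·λ ≈ -26.9629, π⊥ = -1-5·λ' ≈ -0.0371 ∉ [-1.4, -0.2) ⇒ out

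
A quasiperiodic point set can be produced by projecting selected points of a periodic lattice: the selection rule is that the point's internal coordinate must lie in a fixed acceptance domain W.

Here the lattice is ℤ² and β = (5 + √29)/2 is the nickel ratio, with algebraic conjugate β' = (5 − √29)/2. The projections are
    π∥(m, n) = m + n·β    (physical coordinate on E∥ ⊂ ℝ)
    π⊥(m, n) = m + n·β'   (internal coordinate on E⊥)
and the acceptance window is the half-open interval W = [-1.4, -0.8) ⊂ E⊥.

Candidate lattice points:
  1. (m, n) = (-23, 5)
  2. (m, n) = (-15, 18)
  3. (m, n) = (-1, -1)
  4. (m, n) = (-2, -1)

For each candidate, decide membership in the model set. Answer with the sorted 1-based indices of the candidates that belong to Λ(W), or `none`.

β' = (5−√29)/2 ≈ -0.1926.
candidate 1: (m,n)=(-23,5) → π∥ = -23+5·β ≈ 2.9629, π⊥ = -23+5·β' ≈ -23.9629 ∉ [-1.4, -0.8) ⇒ out
candidate 2: (m,n)=(-15,18) → π∥ = -15+18·β ≈ 78.4665, π⊥ = -15+18·β' ≈ -18.4665 ∉ [-1.4, -0.8) ⇒ out
candidate 3: (m,n)=(-1,-1) → π∥ = -1-1·β ≈ -6.1926, π⊥ = -1-1·β' ≈ -0.8074 ∈ [-1.4, -0.8) ⇒ IN Λ
candidate 4: (m,n)=(-2,-1) → π∥ = -2-1·β ≈ -7.1926, π⊥ = -2-1·β' ≈ -1.8074 ∉ [-1.4, -0.8) ⇒ out

3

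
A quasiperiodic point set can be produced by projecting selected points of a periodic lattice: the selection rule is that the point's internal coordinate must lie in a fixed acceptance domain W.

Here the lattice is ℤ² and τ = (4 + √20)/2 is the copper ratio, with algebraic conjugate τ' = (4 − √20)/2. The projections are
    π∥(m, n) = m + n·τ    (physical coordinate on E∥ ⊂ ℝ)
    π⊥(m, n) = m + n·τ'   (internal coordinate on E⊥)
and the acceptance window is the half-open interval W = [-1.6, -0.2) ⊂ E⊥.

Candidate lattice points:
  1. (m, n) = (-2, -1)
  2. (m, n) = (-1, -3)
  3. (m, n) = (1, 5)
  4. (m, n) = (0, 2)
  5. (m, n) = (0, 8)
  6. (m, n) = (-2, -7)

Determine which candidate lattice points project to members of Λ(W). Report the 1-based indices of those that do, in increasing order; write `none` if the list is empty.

Compute τ' = (4−√20)/2 = -0.2361, so π⊥(m,n) = m -0.2361·n.
candidate 1: (m,n)=(-2,-1) → π∥ = -2-1·τ ≈ -6.2361, π⊥ = -2-1·τ' ≈ -1.7639 ∉ [-1.6, -0.2) ⇒ out
candidate 2: (m,n)=(-1,-3) → π∥ = -1-3·τ ≈ -13.7082, π⊥ = -1-3·τ' ≈ -0.2918 ∈ [-1.6, -0.2) ⇒ IN Λ
candidate 3: (m,n)=(1,5) → π∥ = 1+5·τ ≈ 22.1803, π⊥ = 1+5·τ' ≈ -0.1803 ∉ [-1.6, -0.2) ⇒ out
candidate 4: (m,n)=(0,2) → π∥ = 0+2·τ ≈ 8.4721, π⊥ = 0+2·τ' ≈ -0.4721 ∈ [-1.6, -0.2) ⇒ IN Λ
candidate 5: (m,n)=(0,8) → π∥ = 0+8·τ ≈ 33.8885, π⊥ = 0+8·τ' ≈ -1.8885 ∉ [-1.6, -0.2) ⇒ out
candidate 6: (m,n)=(-2,-7) → π∥ = -2-7·τ ≈ -31.6525, π⊥ = -2-7·τ' ≈ -0.3475 ∈ [-1.6, -0.2) ⇒ IN Λ

2, 4, 6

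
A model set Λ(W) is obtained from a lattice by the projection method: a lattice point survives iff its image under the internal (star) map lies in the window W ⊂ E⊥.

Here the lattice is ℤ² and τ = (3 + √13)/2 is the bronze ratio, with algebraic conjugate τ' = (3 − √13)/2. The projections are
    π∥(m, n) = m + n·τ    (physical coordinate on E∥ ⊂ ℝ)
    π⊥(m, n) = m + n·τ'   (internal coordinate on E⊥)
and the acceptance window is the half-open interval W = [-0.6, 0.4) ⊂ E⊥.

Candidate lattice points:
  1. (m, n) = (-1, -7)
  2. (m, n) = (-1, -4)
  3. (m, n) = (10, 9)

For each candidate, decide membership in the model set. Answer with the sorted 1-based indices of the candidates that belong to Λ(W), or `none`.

Compute τ' = (3−√13)/2 = -0.30278, so π⊥(m,n) = m -0.30278·n.
[1] lift (-1,-7): star map gives 1.11943; window check -0.6 ≤ 1.11943 < 0.4 is false → out
[2] lift (-1,-4): star map gives 0.21110; window check -0.6 ≤ 0.21110 < 0.4 is true → IN Λ
[3] lift (10,9): star map gives 7.27502; window check -0.6 ≤ 7.27502 < 0.4 is false → out

2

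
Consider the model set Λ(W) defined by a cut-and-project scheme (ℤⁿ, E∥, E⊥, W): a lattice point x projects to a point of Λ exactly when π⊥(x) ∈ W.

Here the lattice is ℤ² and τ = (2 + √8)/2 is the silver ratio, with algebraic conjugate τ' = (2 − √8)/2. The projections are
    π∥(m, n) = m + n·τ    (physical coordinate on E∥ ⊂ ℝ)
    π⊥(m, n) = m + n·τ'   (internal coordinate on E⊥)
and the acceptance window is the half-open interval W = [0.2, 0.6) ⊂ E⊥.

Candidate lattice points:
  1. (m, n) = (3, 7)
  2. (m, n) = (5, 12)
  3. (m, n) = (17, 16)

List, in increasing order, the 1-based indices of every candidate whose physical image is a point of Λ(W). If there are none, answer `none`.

none

τ' = (2−√8)/2 ≈ -0.4142.
[1] lift (3,7): star map gives 0.1005; window check 0.2 ≤ 0.1005 < 0.6 is false → out
[2] lift (5,12): star map gives 0.0294; window check 0.2 ≤ 0.0294 < 0.6 is false → out
[3] lift (17,16): star map gives 10.3726; window check 0.2 ≤ 10.3726 < 0.6 is false → out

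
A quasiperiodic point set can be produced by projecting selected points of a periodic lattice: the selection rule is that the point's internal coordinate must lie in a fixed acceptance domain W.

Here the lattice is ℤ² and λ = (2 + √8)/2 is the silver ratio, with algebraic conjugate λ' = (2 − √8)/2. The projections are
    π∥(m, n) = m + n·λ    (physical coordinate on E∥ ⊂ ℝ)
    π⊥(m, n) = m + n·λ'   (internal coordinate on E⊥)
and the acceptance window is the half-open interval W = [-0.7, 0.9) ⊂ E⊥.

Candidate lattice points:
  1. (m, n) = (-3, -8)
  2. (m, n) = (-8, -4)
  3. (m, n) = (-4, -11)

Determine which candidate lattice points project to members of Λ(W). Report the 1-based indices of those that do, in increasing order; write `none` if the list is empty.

1, 3

λ' = (2−√8)/2 ≈ -0.4142.
candidate 1: (m,n)=(-3,-8) → π∥ = -3-8·λ ≈ -22.3137, π⊥ = -3-8·λ' ≈ 0.3137 ∈ [-0.7, 0.9) ⇒ IN Λ
candidate 2: (m,n)=(-8,-4) → π∥ = -8-4·λ ≈ -17.6569, π⊥ = -8-4·λ' ≈ -6.3431 ∉ [-0.7, 0.9) ⇒ out
candidate 3: (m,n)=(-4,-11) → π∥ = -4-11·λ ≈ -30.5563, π⊥ = -4-11·λ' ≈ 0.5563 ∈ [-0.7, 0.9) ⇒ IN Λ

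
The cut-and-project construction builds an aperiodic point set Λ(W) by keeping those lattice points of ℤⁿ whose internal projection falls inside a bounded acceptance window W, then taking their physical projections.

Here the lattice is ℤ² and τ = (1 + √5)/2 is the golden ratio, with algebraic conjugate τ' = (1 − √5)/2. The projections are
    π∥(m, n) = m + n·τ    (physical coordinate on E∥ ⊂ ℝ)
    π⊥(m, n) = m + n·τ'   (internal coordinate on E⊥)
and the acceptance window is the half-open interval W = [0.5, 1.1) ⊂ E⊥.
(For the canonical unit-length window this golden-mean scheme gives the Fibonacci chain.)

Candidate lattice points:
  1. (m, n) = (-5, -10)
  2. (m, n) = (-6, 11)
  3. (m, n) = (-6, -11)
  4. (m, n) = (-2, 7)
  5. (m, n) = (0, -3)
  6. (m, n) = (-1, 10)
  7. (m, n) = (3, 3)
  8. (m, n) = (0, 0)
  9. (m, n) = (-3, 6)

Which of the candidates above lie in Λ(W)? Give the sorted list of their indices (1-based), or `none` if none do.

Numerically τ ≈ 1.6180 and τ' = −1/τ ≈ -0.6180.
#1 (-5,-10): internal coord -5 + (-10)·τ' = +1.1803; +1.1803 ∉ [0.5, 1.1) → out
#2 (-6,11): internal coord -6 + (11)·τ' = -12.7984; -12.7984 ∉ [0.5, 1.1) → out
#3 (-6,-11): internal coord -6 + (-11)·τ' = +0.7984; +0.7984 ∈ [0.5, 1.1) → IN Λ
#4 (-2,7): internal coord -2 + (7)·τ' = -6.3262; -6.3262 ∉ [0.5, 1.1) → out
#5 (0,-3): internal coord 0 + (-3)·τ' = +1.8541; +1.8541 ∉ [0.5, 1.1) → out
#6 (-1,10): internal coord -1 + (10)·τ' = -7.1803; -7.1803 ∉ [0.5, 1.1) → out
#7 (3,3): internal coord 3 + (3)·τ' = +1.1459; +1.1459 ∉ [0.5, 1.1) → out
#8 (0,0): internal coord 0 + (0)·τ' = +0.0000; +0.0000 ∉ [0.5, 1.1) → out
#9 (-3,6): internal coord -3 + (6)·τ' = -6.7082; -6.7082 ∉ [0.5, 1.1) → out

3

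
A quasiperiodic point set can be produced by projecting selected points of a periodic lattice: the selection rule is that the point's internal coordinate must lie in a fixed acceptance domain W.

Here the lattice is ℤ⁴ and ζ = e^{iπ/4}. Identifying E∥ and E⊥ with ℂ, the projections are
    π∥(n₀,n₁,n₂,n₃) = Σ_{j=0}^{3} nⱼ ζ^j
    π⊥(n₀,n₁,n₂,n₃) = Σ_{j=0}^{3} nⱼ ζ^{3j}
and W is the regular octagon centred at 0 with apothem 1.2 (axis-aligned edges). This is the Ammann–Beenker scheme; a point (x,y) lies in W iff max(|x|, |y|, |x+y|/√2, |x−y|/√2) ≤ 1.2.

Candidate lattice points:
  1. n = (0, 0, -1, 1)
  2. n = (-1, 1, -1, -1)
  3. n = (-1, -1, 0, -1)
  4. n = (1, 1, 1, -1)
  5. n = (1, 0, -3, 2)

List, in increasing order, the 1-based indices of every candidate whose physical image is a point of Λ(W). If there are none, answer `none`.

4

With ζ = e^{iπ/4} the internal vectors are ζ^0,ζ^3,ζ^6,ζ^9.
candidate 1: n = (0, 0, -1, 1) → π⊥ ≈ (+0.70711, +1.70711); max(|x|,|y|,|x±y|/√2) = 1.70711 > 1.2 ⇒ ∉ W
candidate 2: n = (-1, 1, -1, -1) → π⊥ ≈ (-2.41421, +1.00000); max(|x|,|y|,|x±y|/√2) = 2.41421 > 1.2 ⇒ ∉ W
candidate 3: n = (-1, -1, 0, -1) → π⊥ ≈ (-1.00000, -1.41421); max(|x|,|y|,|x±y|/√2) = 1.70711 > 1.2 ⇒ ∉ W
candidate 4: n = (1, 1, 1, -1) → π⊥ ≈ (-0.41421, -1.00000); max(|x|,|y|,|x±y|/√2) = 1.00000 ≤ 1.2 ⇒ ∈ W
candidate 5: n = (1, 0, -3, 2) → π⊥ ≈ (+2.41421, +4.41421); max(|x|,|y|,|x±y|/√2) = 4.82843 > 1.2 ⇒ ∉ W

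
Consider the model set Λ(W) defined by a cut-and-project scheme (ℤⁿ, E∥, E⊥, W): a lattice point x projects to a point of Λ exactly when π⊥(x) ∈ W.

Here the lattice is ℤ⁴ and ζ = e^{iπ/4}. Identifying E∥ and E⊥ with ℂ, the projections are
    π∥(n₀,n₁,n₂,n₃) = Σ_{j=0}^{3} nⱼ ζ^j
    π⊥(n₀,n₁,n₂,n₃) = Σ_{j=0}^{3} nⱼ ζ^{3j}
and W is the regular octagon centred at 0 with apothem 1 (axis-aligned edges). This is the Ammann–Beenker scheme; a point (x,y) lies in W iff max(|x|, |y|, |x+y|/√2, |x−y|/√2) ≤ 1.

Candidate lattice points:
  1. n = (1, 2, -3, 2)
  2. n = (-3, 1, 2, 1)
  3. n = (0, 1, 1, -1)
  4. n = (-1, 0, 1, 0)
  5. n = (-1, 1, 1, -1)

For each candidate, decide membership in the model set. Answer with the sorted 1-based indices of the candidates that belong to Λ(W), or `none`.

With ζ = e^{iπ/4} the internal vectors are ζ^0,ζ^3,ζ^6,ζ^9.
#1 (1, 2, -3, 2): internal (1.000000, 5.828427); octagon support 5.828427 vs apothem 1 → ∉ W
#2 (-3, 1, 2, 1): internal (-3.000000, -0.585786); octagon support 3.000000 vs apothem 1 → ∉ W
#3 (0, 1, 1, -1): internal (-1.414214, -1.000000); octagon support 1.707107 vs apothem 1 → ∉ W
#4 (-1, 0, 1, 0): internal (-1.000000, -1.000000); octagon support 1.414214 vs apothem 1 → ∉ W
#5 (-1, 1, 1, -1): internal (-2.414214, -1.000000); octagon support 2.414214 vs apothem 1 → ∉ W

none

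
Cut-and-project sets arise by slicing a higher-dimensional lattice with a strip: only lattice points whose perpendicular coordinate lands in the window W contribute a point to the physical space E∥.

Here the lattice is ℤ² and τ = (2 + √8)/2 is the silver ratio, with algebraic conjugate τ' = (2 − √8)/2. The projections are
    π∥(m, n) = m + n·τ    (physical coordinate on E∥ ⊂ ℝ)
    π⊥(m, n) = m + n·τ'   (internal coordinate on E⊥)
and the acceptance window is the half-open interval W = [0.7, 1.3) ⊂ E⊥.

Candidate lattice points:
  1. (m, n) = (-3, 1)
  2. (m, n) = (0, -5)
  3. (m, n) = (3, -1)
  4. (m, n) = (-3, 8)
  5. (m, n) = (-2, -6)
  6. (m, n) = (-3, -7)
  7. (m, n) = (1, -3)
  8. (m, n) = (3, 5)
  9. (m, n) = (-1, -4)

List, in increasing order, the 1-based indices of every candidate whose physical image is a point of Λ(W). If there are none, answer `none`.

Compute τ' = (2−√8)/2 = -0.4142, so π⊥(m,n) = m -0.4142·n.
#1 (-3,1): internal coord -3 + (1)·τ' = -3.4142; -3.4142 ∉ [0.7, 1.3) → out
#2 (0,-5): internal coord 0 + (-5)·τ' = +2.0711; +2.0711 ∉ [0.7, 1.3) → out
#3 (3,-1): internal coord 3 + (-1)·τ' = +3.4142; +3.4142 ∉ [0.7, 1.3) → out
#4 (-3,8): internal coord -3 + (8)·τ' = -6.3137; -6.3137 ∉ [0.7, 1.3) → out
#5 (-2,-6): internal coord -2 + (-6)·τ' = +0.4853; +0.4853 ∉ [0.7, 1.3) → out
#6 (-3,-7): internal coord -3 + (-7)·τ' = -0.1005; -0.1005 ∉ [0.7, 1.3) → out
#7 (1,-3): internal coord 1 + (-3)·τ' = +2.2426; +2.2426 ∉ [0.7, 1.3) → out
#8 (3,5): internal coord 3 + (5)·τ' = +0.9289; +0.9289 ∈ [0.7, 1.3) → IN Λ
#9 (-1,-4): internal coord -1 + (-4)·τ' = +0.6569; +0.6569 ∉ [0.7, 1.3) → out

8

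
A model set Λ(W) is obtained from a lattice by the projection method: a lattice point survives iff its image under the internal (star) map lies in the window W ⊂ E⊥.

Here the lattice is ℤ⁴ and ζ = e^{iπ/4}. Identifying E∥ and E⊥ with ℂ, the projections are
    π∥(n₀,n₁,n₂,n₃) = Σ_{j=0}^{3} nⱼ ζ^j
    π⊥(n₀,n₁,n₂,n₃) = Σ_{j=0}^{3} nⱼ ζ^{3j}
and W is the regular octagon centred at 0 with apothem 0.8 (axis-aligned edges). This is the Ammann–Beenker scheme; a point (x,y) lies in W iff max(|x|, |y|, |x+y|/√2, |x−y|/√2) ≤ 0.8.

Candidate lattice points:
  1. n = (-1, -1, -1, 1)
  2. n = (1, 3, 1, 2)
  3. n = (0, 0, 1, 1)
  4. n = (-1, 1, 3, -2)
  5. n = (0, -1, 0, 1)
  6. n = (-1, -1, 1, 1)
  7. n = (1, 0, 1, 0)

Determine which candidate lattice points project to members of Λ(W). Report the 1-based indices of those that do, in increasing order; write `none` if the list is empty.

3

With ζ = e^{iπ/4} the internal vectors are ζ^0,ζ^3,ζ^6,ζ^9.
candidate 1: n = (-1, -1, -1, 1) → π⊥ ≈ (+0.41421, +1.00000); max(|x|,|y|,|x±y|/√2) = 1.00000 > 0.8 ⇒ ∉ W
candidate 2: n = (1, 3, 1, 2) → π⊥ ≈ (+0.29289, +2.53553); max(|x|,|y|,|x±y|/√2) = 2.53553 > 0.8 ⇒ ∉ W
candidate 3: n = (0, 0, 1, 1) → π⊥ ≈ (+0.70711, -0.29289); max(|x|,|y|,|x±y|/√2) = 0.70711 ≤ 0.8 ⇒ ∈ W
candidate 4: n = (-1, 1, 3, -2) → π⊥ ≈ (-3.12132, -3.70711); max(|x|,|y|,|x±y|/√2) = 4.82843 > 0.8 ⇒ ∉ W
candidate 5: n = (0, -1, 0, 1) → π⊥ ≈ (+1.41421, +0.00000); max(|x|,|y|,|x±y|/√2) = 1.41421 > 0.8 ⇒ ∉ W
candidate 6: n = (-1, -1, 1, 1) → π⊥ ≈ (+0.41421, -1.00000); max(|x|,|y|,|x±y|/√2) = 1.00000 > 0.8 ⇒ ∉ W
candidate 7: n = (1, 0, 1, 0) → π⊥ ≈ (+1.00000, -1.00000); max(|x|,|y|,|x±y|/√2) = 1.41421 > 0.8 ⇒ ∉ W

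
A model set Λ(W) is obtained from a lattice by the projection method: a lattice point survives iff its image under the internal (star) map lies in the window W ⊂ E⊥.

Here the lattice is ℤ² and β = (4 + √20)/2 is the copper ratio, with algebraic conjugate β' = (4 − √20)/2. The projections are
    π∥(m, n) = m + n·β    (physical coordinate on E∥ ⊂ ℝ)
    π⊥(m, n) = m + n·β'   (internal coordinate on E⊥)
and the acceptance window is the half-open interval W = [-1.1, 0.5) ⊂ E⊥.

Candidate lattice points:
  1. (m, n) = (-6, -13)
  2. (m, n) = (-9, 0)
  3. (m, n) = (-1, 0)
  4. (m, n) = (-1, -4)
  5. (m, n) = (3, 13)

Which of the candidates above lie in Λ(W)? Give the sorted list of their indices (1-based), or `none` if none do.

β' = (4−√20)/2 ≈ -0.236068.
candidate 1: (m,n)=(-6,-13) → π∥ = -6-13·β ≈ -61.068884, π⊥ = -6-13·β' ≈ -2.931116 ∉ [-1.1, 0.5) ⇒ out
candidate 2: (m,n)=(-9,0) → π∥ = -9+0·β ≈ -9.000000, π⊥ = -9+0·β' ≈ -9.000000 ∉ [-1.1, 0.5) ⇒ out
candidate 3: (m,n)=(-1,0) → π∥ = -1+0·β ≈ -1.000000, π⊥ = -1+0·β' ≈ -1.000000 ∈ [-1.1, 0.5) ⇒ IN Λ
candidate 4: (m,n)=(-1,-4) → π∥ = -1-4·β ≈ -17.944272, π⊥ = -1-4·β' ≈ -0.055728 ∈ [-1.1, 0.5) ⇒ IN Λ
candidate 5: (m,n)=(3,13) → π∥ = 3+13·β ≈ 58.068884, π⊥ = 3+13·β' ≈ -0.068884 ∈ [-1.1, 0.5) ⇒ IN Λ

3, 4, 5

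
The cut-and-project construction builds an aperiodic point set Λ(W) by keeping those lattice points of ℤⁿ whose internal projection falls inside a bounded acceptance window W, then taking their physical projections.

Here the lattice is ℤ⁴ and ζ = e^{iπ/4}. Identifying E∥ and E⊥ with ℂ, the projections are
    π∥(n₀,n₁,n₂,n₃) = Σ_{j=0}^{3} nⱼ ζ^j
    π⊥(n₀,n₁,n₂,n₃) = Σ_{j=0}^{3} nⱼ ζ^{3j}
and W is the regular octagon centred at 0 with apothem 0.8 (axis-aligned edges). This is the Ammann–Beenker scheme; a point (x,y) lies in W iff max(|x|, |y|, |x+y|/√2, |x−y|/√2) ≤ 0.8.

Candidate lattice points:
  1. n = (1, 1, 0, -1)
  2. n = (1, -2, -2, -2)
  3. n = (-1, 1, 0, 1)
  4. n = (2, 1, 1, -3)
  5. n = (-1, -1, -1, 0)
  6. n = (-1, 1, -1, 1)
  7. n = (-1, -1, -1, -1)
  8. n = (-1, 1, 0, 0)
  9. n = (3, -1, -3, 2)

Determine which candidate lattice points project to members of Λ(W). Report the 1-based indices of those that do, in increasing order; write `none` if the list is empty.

Internal map: ζ^{3j} for j=0..3 gives (1,0), (−√2/2,√2/2), (0,−1), (√2/2,√2/2).
#1 (1, 1, 0, -1): internal (-0.41421, 0.00000); octagon support 0.41421 vs apothem 0.8 → ∈ W
#2 (1, -2, -2, -2): internal (1.00000, -0.82843); octagon support 1.29289 vs apothem 0.8 → ∉ W
#3 (-1, 1, 0, 1): internal (-1.00000, 1.41421); octagon support 1.70711 vs apothem 0.8 → ∉ W
#4 (2, 1, 1, -3): internal (-0.82843, -2.41421); octagon support 2.41421 vs apothem 0.8 → ∉ W
#5 (-1, -1, -1, 0): internal (-0.29289, 0.29289); octagon support 0.41421 vs apothem 0.8 → ∈ W
#6 (-1, 1, -1, 1): internal (-1.00000, 2.41421); octagon support 2.41421 vs apothem 0.8 → ∉ W
#7 (-1, -1, -1, -1): internal (-1.00000, -0.41421); octagon support 1.00000 vs apothem 0.8 → ∉ W
#8 (-1, 1, 0, 0): internal (-1.70711, 0.70711); octagon support 1.70711 vs apothem 0.8 → ∉ W
#9 (3, -1, -3, 2): internal (5.12132, 3.70711); octagon support 6.24264 vs apothem 0.8 → ∉ W

1, 5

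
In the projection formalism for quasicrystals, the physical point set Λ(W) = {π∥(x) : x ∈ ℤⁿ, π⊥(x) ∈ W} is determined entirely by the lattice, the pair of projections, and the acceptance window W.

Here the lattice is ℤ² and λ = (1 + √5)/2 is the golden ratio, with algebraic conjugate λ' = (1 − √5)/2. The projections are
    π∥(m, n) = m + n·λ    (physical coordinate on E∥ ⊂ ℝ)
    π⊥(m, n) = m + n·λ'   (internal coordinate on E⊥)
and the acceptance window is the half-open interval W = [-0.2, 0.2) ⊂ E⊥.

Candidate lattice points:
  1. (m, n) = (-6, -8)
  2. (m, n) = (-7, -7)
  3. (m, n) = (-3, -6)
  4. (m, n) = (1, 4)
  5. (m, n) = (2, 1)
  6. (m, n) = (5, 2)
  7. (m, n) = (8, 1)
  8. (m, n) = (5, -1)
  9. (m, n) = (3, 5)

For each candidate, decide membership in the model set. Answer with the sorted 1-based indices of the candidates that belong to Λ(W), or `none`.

Numerically λ ≈ 1.618034 and λ' = −1/λ ≈ -0.618034.
candidate 1: (m,n)=(-6,-8) → π∥ = -6-8·λ ≈ -18.944272, π⊥ = -6-8·λ' ≈ -1.055728 ∉ [-0.2, 0.2) ⇒ out
candidate 2: (m,n)=(-7,-7) → π∥ = -7-7·λ ≈ -18.326238, π⊥ = -7-7·λ' ≈ -2.673762 ∉ [-0.2, 0.2) ⇒ out
candidate 3: (m,n)=(-3,-6) → π∥ = -3-6·λ ≈ -12.708204, π⊥ = -3-6·λ' ≈ 0.708204 ∉ [-0.2, 0.2) ⇒ out
candidate 4: (m,n)=(1,4) → π∥ = 1+4·λ ≈ 7.472136, π⊥ = 1+4·λ' ≈ -1.472136 ∉ [-0.2, 0.2) ⇒ out
candidate 5: (m,n)=(2,1) → π∥ = 2+1·λ ≈ 3.618034, π⊥ = 2+1·λ' ≈ 1.381966 ∉ [-0.2, 0.2) ⇒ out
candidate 6: (m,n)=(5,2) → π∥ = 5+2·λ ≈ 8.236068, π⊥ = 5+2·λ' ≈ 3.763932 ∉ [-0.2, 0.2) ⇒ out
candidate 7: (m,n)=(8,1) → π∥ = 8+1·λ ≈ 9.618034, π⊥ = 8+1·λ' ≈ 7.381966 ∉ [-0.2, 0.2) ⇒ out
candidate 8: (m,n)=(5,-1) → π∥ = 5-1·λ ≈ 3.381966, π⊥ = 5-1·λ' ≈ 5.618034 ∉ [-0.2, 0.2) ⇒ out
candidate 9: (m,n)=(3,5) → π∥ = 3+5·λ ≈ 11.090170, π⊥ = 3+5·λ' ≈ -0.090170 ∈ [-0.2, 0.2) ⇒ IN Λ

9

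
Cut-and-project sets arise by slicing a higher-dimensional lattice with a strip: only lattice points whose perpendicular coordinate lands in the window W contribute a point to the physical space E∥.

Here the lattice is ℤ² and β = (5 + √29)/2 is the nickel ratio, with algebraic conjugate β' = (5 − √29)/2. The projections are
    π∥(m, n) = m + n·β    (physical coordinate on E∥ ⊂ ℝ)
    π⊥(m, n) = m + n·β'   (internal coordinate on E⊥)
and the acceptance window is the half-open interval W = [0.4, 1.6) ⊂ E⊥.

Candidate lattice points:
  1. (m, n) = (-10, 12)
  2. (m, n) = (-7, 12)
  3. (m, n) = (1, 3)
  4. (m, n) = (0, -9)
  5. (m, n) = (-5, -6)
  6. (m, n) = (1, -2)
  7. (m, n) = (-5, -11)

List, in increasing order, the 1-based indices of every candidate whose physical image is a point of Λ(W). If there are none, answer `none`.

3, 6

Compute β' = (5−√29)/2 = -0.192582, so π⊥(m,n) = m -0.192582·n.
#1 (-10,12): internal coord -10 + (12)·β' = -12.310989; -12.310989 ∉ [0.4, 1.6) → out
#2 (-7,12): internal coord -7 + (12)·β' = -9.310989; -9.310989 ∉ [0.4, 1.6) → out
#3 (1,3): internal coord 1 + (3)·β' = +0.422253; +0.422253 ∈ [0.4, 1.6) → IN Λ
#4 (0,-9): internal coord 0 + (-9)·β' = +1.733242; +1.733242 ∉ [0.4, 1.6) → out
#5 (-5,-6): internal coord -5 + (-6)·β' = -3.844506; -3.844506 ∉ [0.4, 1.6) → out
#6 (1,-2): internal coord 1 + (-2)·β' = +1.385165; +1.385165 ∈ [0.4, 1.6) → IN Λ
#7 (-5,-11): internal coord -5 + (-11)·β' = -2.881594; -2.881594 ∉ [0.4, 1.6) → out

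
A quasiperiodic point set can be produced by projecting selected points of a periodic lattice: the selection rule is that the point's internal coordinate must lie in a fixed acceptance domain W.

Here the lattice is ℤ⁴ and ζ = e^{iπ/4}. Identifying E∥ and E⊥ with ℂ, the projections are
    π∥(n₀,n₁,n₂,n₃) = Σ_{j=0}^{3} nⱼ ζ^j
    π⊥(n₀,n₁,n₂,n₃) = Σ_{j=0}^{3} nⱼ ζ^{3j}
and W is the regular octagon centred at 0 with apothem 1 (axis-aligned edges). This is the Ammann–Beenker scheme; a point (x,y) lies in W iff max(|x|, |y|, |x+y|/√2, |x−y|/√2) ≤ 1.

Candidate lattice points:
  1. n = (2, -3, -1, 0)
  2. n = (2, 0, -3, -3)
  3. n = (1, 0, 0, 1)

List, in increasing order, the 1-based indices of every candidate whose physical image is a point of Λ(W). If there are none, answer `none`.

2

Internal map: ζ^{3j} for j=0..3 gives (1,0), (−√2/2,√2/2), (0,−1), (√2/2,√2/2).
#1 (2, -3, -1, 0): internal (4.1213, -1.1213); octagon support 4.1213 vs apothem 1 → ∉ W
#2 (2, 0, -3, -3): internal (-0.1213, 0.8787); octagon support 0.8787 vs apothem 1 → ∈ W
#3 (1, 0, 0, 1): internal (1.7071, 0.7071); octagon support 1.7071 vs apothem 1 → ∉ W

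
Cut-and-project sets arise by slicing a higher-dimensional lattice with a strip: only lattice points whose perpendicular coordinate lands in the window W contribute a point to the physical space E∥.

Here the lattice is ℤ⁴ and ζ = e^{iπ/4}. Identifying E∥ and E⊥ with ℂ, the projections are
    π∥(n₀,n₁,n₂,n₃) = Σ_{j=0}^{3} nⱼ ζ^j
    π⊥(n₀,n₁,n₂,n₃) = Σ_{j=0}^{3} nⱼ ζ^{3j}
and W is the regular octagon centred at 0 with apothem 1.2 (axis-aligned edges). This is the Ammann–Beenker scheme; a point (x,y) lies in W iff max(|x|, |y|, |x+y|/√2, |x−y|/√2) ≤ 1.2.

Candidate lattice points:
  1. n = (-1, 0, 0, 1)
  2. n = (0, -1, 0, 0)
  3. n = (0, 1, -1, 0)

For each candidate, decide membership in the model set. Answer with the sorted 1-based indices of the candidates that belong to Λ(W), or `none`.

1, 2

With ζ = e^{iπ/4} the internal vectors are ζ^0,ζ^3,ζ^6,ζ^9.
candidate 1: n = (-1, 0, 0, 1) → π⊥ ≈ (-0.2929, +0.7071); max(|x|,|y|,|x±y|/√2) = 0.7071 ≤ 1.2 ⇒ ∈ W
candidate 2: n = (0, -1, 0, 0) → π⊥ ≈ (+0.7071, -0.7071); max(|x|,|y|,|x±y|/√2) = 1.0000 ≤ 1.2 ⇒ ∈ W
candidate 3: n = (0, 1, -1, 0) → π⊥ ≈ (-0.7071, +1.7071); max(|x|,|y|,|x±y|/√2) = 1.7071 > 1.2 ⇒ ∉ W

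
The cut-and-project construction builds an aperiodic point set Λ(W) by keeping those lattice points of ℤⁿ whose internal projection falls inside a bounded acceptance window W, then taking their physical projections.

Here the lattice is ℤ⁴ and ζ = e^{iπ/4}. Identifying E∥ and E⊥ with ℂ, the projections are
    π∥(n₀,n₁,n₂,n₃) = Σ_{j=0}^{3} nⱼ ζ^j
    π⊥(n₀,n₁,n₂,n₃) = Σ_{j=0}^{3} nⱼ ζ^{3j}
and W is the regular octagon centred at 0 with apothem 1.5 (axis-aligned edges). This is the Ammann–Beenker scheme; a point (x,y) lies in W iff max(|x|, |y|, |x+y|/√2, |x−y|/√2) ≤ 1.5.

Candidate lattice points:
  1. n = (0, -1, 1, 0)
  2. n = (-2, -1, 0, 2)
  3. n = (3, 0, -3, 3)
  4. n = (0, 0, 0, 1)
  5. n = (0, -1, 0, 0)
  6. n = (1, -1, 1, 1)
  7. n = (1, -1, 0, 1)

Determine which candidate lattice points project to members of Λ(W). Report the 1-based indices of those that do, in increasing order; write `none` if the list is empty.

2, 4, 5

With ζ = e^{iπ/4} the internal vectors are ζ^0,ζ^3,ζ^6,ζ^9.
candidate 1: n = (0, -1, 1, 0) → π⊥ ≈ (+0.70711, -1.70711); max(|x|,|y|,|x±y|/√2) = 1.70711 > 1.5 ⇒ ∉ W
candidate 2: n = (-2, -1, 0, 2) → π⊥ ≈ (+0.12132, +0.70711); max(|x|,|y|,|x±y|/√2) = 0.70711 ≤ 1.5 ⇒ ∈ W
candidate 3: n = (3, 0, -3, 3) → π⊥ ≈ (+5.12132, +5.12132); max(|x|,|y|,|x±y|/√2) = 7.24264 > 1.5 ⇒ ∉ W
candidate 4: n = (0, 0, 0, 1) → π⊥ ≈ (+0.70711, +0.70711); max(|x|,|y|,|x±y|/√2) = 1.00000 ≤ 1.5 ⇒ ∈ W
candidate 5: n = (0, -1, 0, 0) → π⊥ ≈ (+0.70711, -0.70711); max(|x|,|y|,|x±y|/√2) = 1.00000 ≤ 1.5 ⇒ ∈ W
candidate 6: n = (1, -1, 1, 1) → π⊥ ≈ (+2.41421, -1.00000); max(|x|,|y|,|x±y|/√2) = 2.41421 > 1.5 ⇒ ∉ W
candidate 7: n = (1, -1, 0, 1) → π⊥ ≈ (+2.41421, +0.00000); max(|x|,|y|,|x±y|/√2) = 2.41421 > 1.5 ⇒ ∉ W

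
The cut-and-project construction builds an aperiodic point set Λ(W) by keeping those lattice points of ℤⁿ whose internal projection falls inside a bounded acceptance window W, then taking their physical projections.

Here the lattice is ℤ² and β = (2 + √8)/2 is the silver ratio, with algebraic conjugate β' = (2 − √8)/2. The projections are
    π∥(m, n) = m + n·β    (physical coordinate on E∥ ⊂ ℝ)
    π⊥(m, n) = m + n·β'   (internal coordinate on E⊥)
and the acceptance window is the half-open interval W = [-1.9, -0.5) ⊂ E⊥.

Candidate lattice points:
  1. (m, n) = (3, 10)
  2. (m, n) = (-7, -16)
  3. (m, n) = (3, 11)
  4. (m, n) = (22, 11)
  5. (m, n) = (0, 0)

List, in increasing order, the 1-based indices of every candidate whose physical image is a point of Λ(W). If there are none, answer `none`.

Numerically β ≈ 2.4142 and β' = −1/β ≈ -0.4142.
#1 (3,10): internal coord 3 + (10)·β' = -1.1421; -1.1421 ∈ [-1.9, -0.5) → IN Λ
#2 (-7,-16): internal coord -7 + (-16)·β' = -0.3726; -0.3726 ∉ [-1.9, -0.5) → out
#3 (3,11): internal coord 3 + (11)·β' = -1.5563; -1.5563 ∈ [-1.9, -0.5) → IN Λ
#4 (22,11): internal coord 22 + (11)·β' = +17.4437; +17.4437 ∉ [-1.9, -0.5) → out
#5 (0,0): internal coord 0 + (0)·β' = +0.0000; +0.0000 ∉ [-1.9, -0.5) → out

1, 3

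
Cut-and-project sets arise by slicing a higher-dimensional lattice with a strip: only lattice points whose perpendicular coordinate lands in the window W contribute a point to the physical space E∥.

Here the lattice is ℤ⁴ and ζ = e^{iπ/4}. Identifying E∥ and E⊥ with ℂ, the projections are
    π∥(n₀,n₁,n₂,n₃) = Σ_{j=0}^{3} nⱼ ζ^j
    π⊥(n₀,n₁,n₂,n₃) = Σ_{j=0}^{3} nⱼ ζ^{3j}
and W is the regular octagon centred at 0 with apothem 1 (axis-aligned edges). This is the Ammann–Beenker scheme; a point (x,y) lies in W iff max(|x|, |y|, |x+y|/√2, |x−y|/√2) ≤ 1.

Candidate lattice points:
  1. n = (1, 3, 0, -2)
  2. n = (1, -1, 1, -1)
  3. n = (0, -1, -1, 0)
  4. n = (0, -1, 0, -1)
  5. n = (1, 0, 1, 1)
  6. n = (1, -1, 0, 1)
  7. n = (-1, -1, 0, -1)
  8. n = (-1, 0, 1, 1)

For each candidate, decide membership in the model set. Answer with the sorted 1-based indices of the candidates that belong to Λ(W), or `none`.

3, 8

Internal map: ζ^{3j} for j=0..3 gives (1,0), (−√2/2,√2/2), (0,−1), (√2/2,√2/2).
#1 (1, 3, 0, -2): internal (-2.535534, 0.707107); octagon support 2.535534 vs apothem 1 → ∉ W
#2 (1, -1, 1, -1): internal (1.000000, -2.414214); octagon support 2.414214 vs apothem 1 → ∉ W
#3 (0, -1, -1, 0): internal (0.707107, 0.292893); octagon support 0.707107 vs apothem 1 → ∈ W
#4 (0, -1, 0, -1): internal (0.000000, -1.414214); octagon support 1.414214 vs apothem 1 → ∉ W
#5 (1, 0, 1, 1): internal (1.707107, -0.292893); octagon support 1.707107 vs apothem 1 → ∉ W
#6 (1, -1, 0, 1): internal (2.414214, 0.000000); octagon support 2.414214 vs apothem 1 → ∉ W
#7 (-1, -1, 0, -1): internal (-1.000000, -1.414214); octagon support 1.707107 vs apothem 1 → ∉ W
#8 (-1, 0, 1, 1): internal (-0.292893, -0.292893); octagon support 0.414214 vs apothem 1 → ∈ W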